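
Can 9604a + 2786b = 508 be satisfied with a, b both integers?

gcd(9604, 2786):
  9604 = 3×2786 + 1246
  2786 = 2×1246 + 294
  1246 = 4×294 + 70
  294 = 4×70 + 14
  70 = 5×14
so gcd(9604, 2786) = 14.
14 does not divide 508 (remainder 4), so no integer solutions.

no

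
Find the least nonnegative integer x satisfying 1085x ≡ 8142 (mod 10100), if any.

gcd(10100, 1085):
  10100 = 9·1085 + 335
  1085 = 3·335 + 80
  335 = 4·80 + 15
  80 = 5·15 + 5
  15 = 3·5
so gcd(10100, 1085) = 5.
5 does not divide 8142, so the congruence has no solution.

no solution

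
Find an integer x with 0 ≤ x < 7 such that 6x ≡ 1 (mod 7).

6

gcd(7, 6) = 1.
By Bézout, 6×(-1) + 7×(1) = 1.
So 6×-1 ≡ 1 (mod 7), and -1 mod 7 = 6.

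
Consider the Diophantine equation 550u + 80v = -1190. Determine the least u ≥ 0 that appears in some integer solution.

7

gcd(550, 80) = 10  (550 = 6*80 + 70, 80 = 1*70 + 10, 70 = 7*10).
10 divides -1190, so solutions exist.
Back-substituting, 550*(-1) + 80*(7) = 10.
Scale by -1190/10 = -119: (u₀, v₀) = (119, -833).
General solution: u = 119 + 8t, v = -833 - 55t for integer t.
u ≥ 0: smallest is 119 mod 8 = 7 (at t = -14), with v = -63.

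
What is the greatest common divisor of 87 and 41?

gcd(87, 41) = 1  (87 = 2·41 + 5, 41 = 8·5 + 1, 5 = 5·1).

1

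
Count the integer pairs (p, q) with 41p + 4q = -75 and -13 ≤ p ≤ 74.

22

gcd(41, 4) = 1.
By Bézout, 41·(1) + 4·(-10) = 1.
Particular solution: (1, -29).
General solution: p = 1 + 4t, q = -29 - 41t for integer t.
-13 ≤ 1 + 4t ≤ 74 gives t ∈ [-3, 18], which is 22 values.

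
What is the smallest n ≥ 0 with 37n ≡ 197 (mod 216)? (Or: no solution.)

gcd(216, 37):
  216 = 5*37 + 31
  37 = 1*31 + 6
  31 = 5*6 + 1
  6 = 6*1
so gcd(216, 37) = 1.
1 divides 197, so solutions exist.
Back-substitute for Bézout coefficients:
  1 = 31 - 5*6
  ... = 37*(-35) + 216*(6)
So 37*(-35) ≡ 1 (mod 216); multiply by 197: n ≡ -6895 (mod 216).
Smallest nonnegative: n = -6895 mod 216 = 17.

17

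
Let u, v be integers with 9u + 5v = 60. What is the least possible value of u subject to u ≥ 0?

0

gcd(9, 5) = 1  (9 = 1·5 + 4, 5 = 1·4 + 1, 4 = 4·1).
1 divides 60, so solutions exist.
Back-substituting, 9·(-1) + 5·(2) = 1.
Scale by 60/1 = 60: (u₀, v₀) = (-60, 120).
General solution: u = -60 + 5t, v = 120 - 9t for integer t.
u ≥ 0: smallest is -60 mod 5 = 0 (at t = 12), with v = 12.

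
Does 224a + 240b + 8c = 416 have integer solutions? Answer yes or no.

yes

gcd(240, 224) = 16  (240 = 1*224 + 16, 224 = 14*16).
gcd(16, 8) = 8.
8 divides 416, so integer solutions exist.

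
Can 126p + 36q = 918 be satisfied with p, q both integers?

yes

gcd(126, 36) = 18.
18 divides 918, so integer solutions exist.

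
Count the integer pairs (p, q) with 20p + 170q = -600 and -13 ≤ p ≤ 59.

gcd(170, 20):
  170 = 8×20 + 10
  20 = 2×10
so gcd(170, 20) = 10.
Back-substitute for Bézout coefficients:
  10 = 170 - 8×20
  ... = 20×(-8) + 170×(1)
Scale by -60: particular solution (480, -60); reduce p mod 17: (4, -4).
General solution: p = 4 + 17t, q = -4 - 2t for integer t.
-13 ≤ 4 + 17t ≤ 59 gives t ∈ [-1, 3], which is 5 values.

5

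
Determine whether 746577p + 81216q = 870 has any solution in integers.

no

gcd(746577, 81216):
  746577 = 9·81216 + 15633
  81216 = 5·15633 + 3051
  15633 = 5·3051 + 378
  3051 = 8·378 + 27
  378 = 14·27
so gcd(746577, 81216) = 27.
27 does not divide 870 (remainder 6), so no integer solutions.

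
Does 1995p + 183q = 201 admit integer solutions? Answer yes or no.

yes

gcd(1995, 183) = 3  (1995 = 10×183 + 165, 183 = 1×165 + 18, 165 = 9×18 + 3, 18 = 6×3).
3 divides 201, so integer solutions exist.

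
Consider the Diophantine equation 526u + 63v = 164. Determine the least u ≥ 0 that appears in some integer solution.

59

gcd(526, 63) = 1  (526 = 8·63 + 22, 63 = 2·22 + 19, 22 = 1·19 + 3, 19 = 6·3 + 1, 3 = 3·1).
1 divides 164, so solutions exist.
Back-substituting, 526·(-20) + 63·(167) = 1.
Scale by 164/1 = 164: (u₀, v₀) = (-3280, 27388).
General solution: u = -3280 + 63t, v = 27388 - 526t for integer t.
u ≥ 0: smallest is -3280 mod 63 = 59 (at t = 53), with v = -490.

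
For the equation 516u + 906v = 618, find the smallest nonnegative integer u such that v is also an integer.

17

gcd(906, 516):
  906 = 1×516 + 390
  516 = 1×390 + 126
  390 = 3×126 + 12
  126 = 10×12 + 6
  12 = 2×6
so gcd(906, 516) = 6.
6 divides 618, so solutions exist.
Back-substitute for Bézout coefficients:
  6 = 126 - 10×12
  ... = 516×(72) + 906×(-41)
Scale by 618/6 = 103: (u₀, v₀) = (7416, -4223).
General solution: u = 7416 + 151t, v = -4223 - 86t for integer t.
u ≥ 0: smallest is 7416 mod 151 = 17 (at t = -49), with v = -9.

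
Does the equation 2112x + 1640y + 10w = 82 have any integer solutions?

gcd(2112, 1640) = 8.
gcd(8, 10) = 2.
2 divides 82, so integer solutions exist.

yes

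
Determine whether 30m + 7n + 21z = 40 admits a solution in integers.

yes

gcd(30, 7) = 1  (30 = 4*7 + 2, 7 = 3*2 + 1, 2 = 2*1).
gcd(1, 21) = 1.
1 divides 40, so integer solutions exist.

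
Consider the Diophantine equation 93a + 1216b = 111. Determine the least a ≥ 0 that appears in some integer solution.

gcd(1216, 93) = 1  (1216 = 13·93 + 7, 93 = 13·7 + 2, 7 = 3·2 + 1, 2 = 2·1).
1 divides 111, so solutions exist.
Back-substituting, 93·(-523) + 1216·(40) = 1.
Scale by 111/1 = 111: (a₀, b₀) = (-58053, 4440).
General solution: a = -58053 + 1216t, b = 4440 - 93t for integer t.
a ≥ 0: smallest is -58053 mod 1216 = 315 (at t = 48), with b = -24.

315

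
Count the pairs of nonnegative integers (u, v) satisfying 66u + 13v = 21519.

gcd(66, 13):
  66 = 5*13 + 1
  13 = 13*1
so gcd(66, 13) = 1.
Back-substitute for Bézout coefficients:
  1 = 66 - 5*13
  ... = 66*(1) + 13*(-5)
Scale by 21519: one solution is (21519, -107595). Reduce u mod 13: (4, 1635).
General: u = 4 + 13t, v = 1635 - 66t.
u ≥ 0 ⇒ t ≥ 0; v ≥ 0 ⇒ t ≤ 24. So t ∈ [0, 24]: 25 solutions.

25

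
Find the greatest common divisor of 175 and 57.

1

gcd(175, 57) = 1  (175 = 3*57 + 4, 57 = 14*4 + 1, 4 = 4*1).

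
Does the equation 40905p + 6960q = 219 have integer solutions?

no

gcd(40905, 6960):
  40905 = 5*6960 + 6105
  6960 = 1*6105 + 855
  6105 = 7*855 + 120
  855 = 7*120 + 15
  120 = 8*15
so gcd(40905, 6960) = 15.
15 does not divide 219 (remainder 9), so no integer solutions.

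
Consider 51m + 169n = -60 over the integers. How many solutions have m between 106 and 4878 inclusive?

29

gcd(169, 51):
  169 = 3*51 + 16
  51 = 3*16 + 3
  16 = 5*3 + 1
  3 = 3*1
so gcd(169, 51) = 1.
Back-substitute for Bézout coefficients:
  1 = 16 - 5*3
  ... = 51*(-53) + 169*(16)
Scale by -60: particular solution (3180, -960); reduce m mod 169: (138, -42).
General solution: m = 138 + 169t, n = -42 - 51t for integer t.
106 ≤ 138 + 169t ≤ 4878 gives t ∈ [0, 28], which is 29 values.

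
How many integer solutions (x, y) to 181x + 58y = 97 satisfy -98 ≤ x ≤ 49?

gcd(181, 58) = 1.
By Bézout, 181×(25) + 58×(-78) = 1.
Particular solution: (47, -145).
General solution: x = 47 + 58t, y = -145 - 181t for integer t.
-98 ≤ 47 + 58t ≤ 49 gives t ∈ [-2, 0], which is 3 values.

3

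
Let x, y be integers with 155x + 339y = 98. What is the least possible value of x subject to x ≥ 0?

gcd(339, 155) = 1.
1 divides 98, so solutions exist.
By Bézout, 155·(35) + 339·(-16) = 1.
Scale by 98/1 = 98: (x₀, y₀) = (3430, -1568).
General solution: x = 3430 + 339t, y = -1568 - 155t for integer t.
x ≥ 0: smallest is 3430 mod 339 = 40 (at t = -10), with y = -18.

40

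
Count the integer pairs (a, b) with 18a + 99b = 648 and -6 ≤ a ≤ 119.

gcd(99, 18) = 9  (99 = 5*18 + 9, 18 = 2*9).
Back-substituting, 18*(-5) + 99*(1) = 9.
Scale by 72: particular solution (-360, 72); reduce a mod 11: (3, 6).
General solution: a = 3 + 11t, b = 6 - 2t for integer t.
-6 ≤ 3 + 11t ≤ 119 gives t ∈ [0, 10], which is 11 values.

11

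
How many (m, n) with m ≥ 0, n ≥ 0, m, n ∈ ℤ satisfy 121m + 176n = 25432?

13

gcd(176, 121):
  176 = 1*121 + 55
  121 = 2*55 + 11
  55 = 5*11
so gcd(176, 121) = 11.
Back-substitute for Bézout coefficients:
  11 = 121 - 2*55
  ... = 121*(3) + 176*(-2)
Scale by 2312: one solution is (6936, -4624). Reduce m mod 16: (8, 139).
General: m = 8 + 16t, n = 139 - 11t.
m ≥ 0 ⇒ t ≥ 0; n ≥ 0 ⇒ t ≤ 12. So t ∈ [0, 12]: 13 solutions.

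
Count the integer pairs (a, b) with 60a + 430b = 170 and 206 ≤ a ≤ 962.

gcd(430, 60) = 10  (430 = 7·60 + 10, 60 = 6·10).
Back-substituting, 60·(-7) + 430·(1) = 10.
Scale by 17: particular solution (-119, 17); reduce a mod 43: (10, -1).
General solution: a = 10 + 43t, b = -1 - 6t for integer t.
206 ≤ 10 + 43t ≤ 962 gives t ∈ [5, 22], which is 18 values.

18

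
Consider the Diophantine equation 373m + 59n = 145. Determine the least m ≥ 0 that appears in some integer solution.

48

gcd(373, 59):
  373 = 6×59 + 19
  59 = 3×19 + 2
  19 = 9×2 + 1
  2 = 2×1
so gcd(373, 59) = 1.
1 divides 145, so solutions exist.
Back-substitute for Bézout coefficients:
  1 = 19 - 9×2
  ... = 373×(28) + 59×(-177)
Scale by 145/1 = 145: (m₀, n₀) = (4060, -25665).
General solution: m = 4060 + 59t, n = -25665 - 373t for integer t.
m ≥ 0: smallest is 4060 mod 59 = 48 (at t = -68), with n = -301.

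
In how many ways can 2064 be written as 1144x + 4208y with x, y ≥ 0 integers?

0

gcd(4208, 1144):
  4208 = 3·1144 + 776
  1144 = 1·776 + 368
  776 = 2·368 + 40
  368 = 9·40 + 8
  40 = 5·8
so gcd(4208, 1144) = 8.
Back-substitute for Bézout coefficients:
  8 = 368 - 9·40
  ... = 1144·(103) + 4208·(-28)
Scale by 258: one solution is (26574, -7224). Reduce x mod 526: (274, -74).
General: x = 274 + 526t, y = -74 - 143t.
x ≥ 0 ⇒ t ≥ 0; y ≥ 0 ⇒ t ≤ -1. So t ∈ [0, -1]: 0 solutions.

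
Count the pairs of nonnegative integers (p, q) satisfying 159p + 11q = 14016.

8

gcd(159, 11) = 1  (159 = 14*11 + 5, 11 = 2*5 + 1, 5 = 5*1).
Back-substituting, 159*(-2) + 11*(29) = 1.
Scale by 14016: one solution is (-28032, 406464). Reduce p mod 11: (7, 1173).
General: p = 7 + 11t, q = 1173 - 159t.
p ≥ 0 ⇒ t ≥ 0; q ≥ 0 ⇒ t ≤ 7. So t ∈ [0, 7]: 8 solutions.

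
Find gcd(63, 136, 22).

1

gcd(136, 63) = 1.
gcd(1, 22) = 1.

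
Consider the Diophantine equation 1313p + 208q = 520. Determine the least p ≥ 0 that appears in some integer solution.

gcd(1313, 208):
  1313 = 6·208 + 65
  208 = 3·65 + 13
  65 = 5·13
so gcd(1313, 208) = 13.
13 divides 520, so solutions exist.
Back-substitute for Bézout coefficients:
  13 = 208 - 3·65
  ... = 1313·(-3) + 208·(19)
Scale by 520/13 = 40: (p₀, q₀) = (-120, 760).
General solution: p = -120 + 16t, q = 760 - 101t for integer t.
p ≥ 0: smallest is -120 mod 16 = 8 (at t = 8), with q = -48.

8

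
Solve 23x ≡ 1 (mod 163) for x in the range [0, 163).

gcd(163, 23) = 1.
By Bézout, 23*(78) + 163*(-11) = 1.
So 23*78 ≡ 1 (mod 163), and 78 mod 163 = 78.

78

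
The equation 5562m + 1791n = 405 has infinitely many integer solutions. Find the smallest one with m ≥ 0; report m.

gcd(5562, 1791):
  5562 = 3×1791 + 189
  1791 = 9×189 + 90
  189 = 2×90 + 9
  90 = 10×9
so gcd(5562, 1791) = 9.
9 divides 405, so solutions exist.
Back-substitute for Bézout coefficients:
  9 = 189 - 2×90
  ... = 5562×(19) + 1791×(-59)
Scale by 405/9 = 45: (m₀, n₀) = (855, -2655).
General solution: m = 855 + 199t, n = -2655 - 618t for integer t.
m ≥ 0: smallest is 855 mod 199 = 59 (at t = -4), with n = -183.

59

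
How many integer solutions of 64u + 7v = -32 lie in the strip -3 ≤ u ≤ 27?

gcd(64, 7) = 1.
By Bézout, 64·(1) + 7·(-9) = 1.
Particular solution: (3, -32).
General solution: u = 3 + 7t, v = -32 - 64t for integer t.
-3 ≤ 3 + 7t ≤ 27 gives t ∈ [0, 3], which is 4 values.

4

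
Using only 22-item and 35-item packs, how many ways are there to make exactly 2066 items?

3

Need nonnegative integers with 22j + 35k = 2066.
gcd(22, 35) = 1, and 22·(8) + 35·(-5) = 1.
So (j₀, k₀) = (16528, -10330); general j = 16528 + 35t, k = -10330 - 22t.
j ≥ 0 ⇒ t ≥ -472; k ≥ 0 ⇒ t ≤ -470. That's 3 values of t.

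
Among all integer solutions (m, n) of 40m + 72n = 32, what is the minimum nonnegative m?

8

gcd(72, 40) = 8  (72 = 1*40 + 32, 40 = 1*32 + 8, 32 = 4*8).
8 divides 32, so solutions exist.
Back-substituting, 40*(2) + 72*(-1) = 8.
Scale by 32/8 = 4: (m₀, n₀) = (8, -4).
General solution: m = 8 + 9t, n = -4 - 5t for integer t.
m ≥ 0: smallest is 8 mod 9 = 8 (at t = 0), with n = -4.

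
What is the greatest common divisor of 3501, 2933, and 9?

1

gcd(3501, 2933):
  3501 = 1×2933 + 568
  2933 = 5×568 + 93
  568 = 6×93 + 10
  93 = 9×10 + 3
  10 = 3×3 + 1
  3 = 3×1
so gcd(3501, 2933) = 1.
gcd(1, 9) = 1.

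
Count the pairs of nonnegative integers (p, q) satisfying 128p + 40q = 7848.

13

gcd(128, 40) = 8.
By Bézout, 128×(1) + 40×(-3) = 8.
One solution: (1, 193).
General: p = 1 + 5t, q = 193 - 16t.
p ≥ 0 ⇒ t ≥ 0; q ≥ 0 ⇒ t ≤ 12. So t ∈ [0, 12]: 13 solutions.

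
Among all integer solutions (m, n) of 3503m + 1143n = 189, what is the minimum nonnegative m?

gcd(3503, 1143):
  3503 = 3×1143 + 74
  1143 = 15×74 + 33
  74 = 2×33 + 8
  33 = 4×8 + 1
  8 = 8×1
so gcd(3503, 1143) = 1.
1 divides 189, so solutions exist.
Back-substitute for Bézout coefficients:
  1 = 33 - 4×8
  ... = 3503×(-139) + 1143×(426)
Scale by 189/1 = 189: (m₀, n₀) = (-26271, 80514).
General solution: m = -26271 + 1143t, n = 80514 - 3503t for integer t.
m ≥ 0: smallest is -26271 mod 1143 = 18 (at t = 23), with n = -55.

18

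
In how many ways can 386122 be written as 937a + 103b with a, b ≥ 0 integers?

gcd(937, 103):
  937 = 9·103 + 10
  103 = 10·10 + 3
  10 = 3·3 + 1
  3 = 3·1
so gcd(937, 103) = 1.
Back-substitute for Bézout coefficients:
  1 = 10 - 3·3
  ... = 937·(31) + 103·(-282)
Scale by 386122: one solution is (11969782, -108886404). Reduce a mod 103: (49, 3303).
General: a = 49 + 103t, b = 3303 - 937t.
a ≥ 0 ⇒ t ≥ 0; b ≥ 0 ⇒ t ≤ 3. So t ∈ [0, 3]: 4 solutions.

4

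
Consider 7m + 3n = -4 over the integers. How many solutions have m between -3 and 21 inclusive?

8

gcd(7, 3) = 1  (7 = 2×3 + 1, 3 = 3×1).
Back-substituting, 7×(1) + 3×(-2) = 1.
Scale by -4: particular solution (-4, 8); reduce m mod 3: (2, -6).
General solution: m = 2 + 3t, n = -6 - 7t for integer t.
-3 ≤ 2 + 3t ≤ 21 gives t ∈ [-1, 6], which is 8 values.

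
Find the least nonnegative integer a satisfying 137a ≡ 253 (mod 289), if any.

gcd(289, 137):
  289 = 2·137 + 15
  137 = 9·15 + 2
  15 = 7·2 + 1
  2 = 2·1
so gcd(289, 137) = 1.
1 divides 253, so solutions exist.
Back-substitute for Bézout coefficients:
  1 = 15 - 7·2
  ... = 137·(-135) + 289·(64)
So 137·(-135) ≡ 1 (mod 289); multiply by 253: a ≡ -34155 (mod 289).
Smallest nonnegative: a = -34155 mod 289 = 236.

236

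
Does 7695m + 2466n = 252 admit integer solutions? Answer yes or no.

gcd(7695, 2466) = 9  (7695 = 3×2466 + 297, 2466 = 8×297 + 90, 297 = 3×90 + 27, 90 = 3×27 + 9, 27 = 3×9).
9 divides 252, so integer solutions exist.

yes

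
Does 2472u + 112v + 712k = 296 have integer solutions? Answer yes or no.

gcd(2472, 112) = 8  (2472 = 22*112 + 8, 112 = 14*8).
gcd(8, 712) = 8.
8 divides 296, so integer solutions exist.

yes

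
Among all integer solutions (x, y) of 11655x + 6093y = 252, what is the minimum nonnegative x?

gcd(11655, 6093) = 9  (11655 = 1*6093 + 5562, 6093 = 1*5562 + 531, 5562 = 10*531 + 252, 531 = 2*252 + 27, 252 = 9*27 + 9, 27 = 3*9).
9 divides 252, so solutions exist.
Back-substituting, 11655*(218) + 6093*(-417) = 9.
Scale by 252/9 = 28: (x₀, y₀) = (6104, -11676).
General solution: x = 6104 + 677t, y = -11676 - 1295t for integer t.
x ≥ 0: smallest is 6104 mod 677 = 11 (at t = -9), with y = -21.

11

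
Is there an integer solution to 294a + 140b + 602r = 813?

no

gcd(294, 140) = 14  (294 = 2×140 + 14, 140 = 10×14).
gcd(14, 602) = 14.
14 does not divide 813 (remainder 1), so no integer solutions.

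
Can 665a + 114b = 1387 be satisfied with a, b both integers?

yes

gcd(665, 114) = 19  (665 = 5*114 + 95, 114 = 1*95 + 19, 95 = 5*19).
19 divides 1387, so integer solutions exist.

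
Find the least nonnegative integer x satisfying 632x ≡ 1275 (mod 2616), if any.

gcd(2616, 632) = 8  (2616 = 4*632 + 88, 632 = 7*88 + 16, 88 = 5*16 + 8, 16 = 2*8).
8 does not divide 1275, so the congruence has no solution.

no solution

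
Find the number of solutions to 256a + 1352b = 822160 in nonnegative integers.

gcd(1352, 256):
  1352 = 5·256 + 72
  256 = 3·72 + 40
  72 = 1·40 + 32
  40 = 1·32 + 8
  32 = 4·8
so gcd(1352, 256) = 8.
Back-substitute for Bézout coefficients:
  8 = 40 - 1·32
  ... = 256·(37) + 1352·(-7)
Scale by 102770: one solution is (3802490, -719390). Reduce a mod 169: (159, 578).
General: a = 159 + 169t, b = 578 - 32t.
a ≥ 0 ⇒ t ≥ 0; b ≥ 0 ⇒ t ≤ 18. So t ∈ [0, 18]: 19 solutions.

19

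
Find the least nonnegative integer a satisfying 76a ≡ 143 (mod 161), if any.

gcd(161, 76):
  161 = 2*76 + 9
  76 = 8*9 + 4
  9 = 2*4 + 1
  4 = 4*1
so gcd(161, 76) = 1.
1 divides 143, so solutions exist.
Back-substitute for Bézout coefficients:
  1 = 9 - 2*4
  ... = 76*(-36) + 161*(17)
So 76*(-36) ≡ 1 (mod 161); multiply by 143: a ≡ -5148 (mod 161).
Smallest nonnegative: a = -5148 mod 161 = 4.

4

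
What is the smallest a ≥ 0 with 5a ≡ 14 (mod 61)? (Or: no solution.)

gcd(61, 5):
  61 = 12*5 + 1
  5 = 5*1
so gcd(61, 5) = 1.
1 divides 14, so solutions exist.
Back-substitute for Bézout coefficients:
  1 = 61 - 12*5
  ... = 5*(-12) + 61*(1)
So 5*(-12) ≡ 1 (mod 61); multiply by 14: a ≡ -168 (mod 61).
Smallest nonnegative: a = -168 mod 61 = 15.

15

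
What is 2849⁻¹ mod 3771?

gcd(3771, 2849) = 1  (3771 = 1·2849 + 922, 2849 = 3·922 + 83, 922 = 11·83 + 9, 83 = 9·9 + 2, 9 = 4·2 + 1, 2 = 2·1).
Back-substituting, 2849·(-1681) + 3771·(1270) = 1.
So 2849·-1681 ≡ 1 (mod 3771), and -1681 mod 3771 = 2090.

2090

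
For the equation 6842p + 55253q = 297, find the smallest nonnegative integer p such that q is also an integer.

gcd(55253, 6842):
  55253 = 8×6842 + 517
  6842 = 13×517 + 121
  517 = 4×121 + 33
  121 = 3×33 + 22
  33 = 1×22 + 11
  22 = 2×11
so gcd(55253, 6842) = 11.
11 divides 297, so solutions exist.
Back-substitute for Bézout coefficients:
  11 = 33 - 1×22
  ... = 6842×(-1817) + 55253×(225)
Scale by 297/11 = 27: (p₀, q₀) = (-49059, 6075).
General solution: p = -49059 + 5023t, q = 6075 - 622t for integer t.
p ≥ 0: smallest is -49059 mod 5023 = 1171 (at t = 10), with q = -145.

1171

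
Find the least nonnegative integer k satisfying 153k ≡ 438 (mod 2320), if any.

gcd(2320, 153):
  2320 = 15×153 + 25
  153 = 6×25 + 3
  25 = 8×3 + 1
  3 = 3×1
so gcd(2320, 153) = 1.
1 divides 438, so solutions exist.
Back-substitute for Bézout coefficients:
  1 = 25 - 8×3
  ... = 153×(-743) + 2320×(49)
So 153×(-743) ≡ 1 (mod 2320); multiply by 438: k ≡ -325434 (mod 2320).
Smallest nonnegative: k = -325434 mod 2320 = 1686.

1686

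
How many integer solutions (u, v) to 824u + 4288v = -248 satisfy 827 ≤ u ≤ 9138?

15

gcd(4288, 824) = 8  (4288 = 5·824 + 168, 824 = 4·168 + 152, 168 = 1·152 + 16, 152 = 9·16 + 8, 16 = 2·8).
Back-substituting, 824·(255) + 4288·(-49) = 8.
Scale by -31: particular solution (-7905, 1519); reduce u mod 536: (135, -26).
General solution: u = 135 + 536t, v = -26 - 103t for integer t.
827 ≤ 135 + 536t ≤ 9138 gives t ∈ [2, 16], which is 15 values.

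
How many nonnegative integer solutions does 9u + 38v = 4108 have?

12

gcd(38, 9):
  38 = 4×9 + 2
  9 = 4×2 + 1
  2 = 2×1
so gcd(38, 9) = 1.
Back-substitute for Bézout coefficients:
  1 = 9 - 4×2
  ... = 9×(17) + 38×(-4)
Scale by 4108: one solution is (69836, -16432). Reduce u mod 38: (30, 101).
General: u = 30 + 38t, v = 101 - 9t.
u ≥ 0 ⇒ t ≥ 0; v ≥ 0 ⇒ t ≤ 11. So t ∈ [0, 11]: 12 solutions.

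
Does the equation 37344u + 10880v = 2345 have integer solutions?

no

gcd(37344, 10880) = 32  (37344 = 3·10880 + 4704, 10880 = 2·4704 + 1472, 4704 = 3·1472 + 288, 1472 = 5·288 + 32, 288 = 9·32).
32 does not divide 2345 (remainder 9), so no integer solutions.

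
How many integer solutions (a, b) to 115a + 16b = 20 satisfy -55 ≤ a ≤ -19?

gcd(115, 16) = 1.
By Bézout, 115·(-5) + 16·(36) = 1.
Particular solution: (12, -85).
General solution: a = 12 + 16t, b = -85 - 115t for integer t.
-55 ≤ 12 + 16t ≤ -19 gives t ∈ [-4, -2], which is 3 values.

3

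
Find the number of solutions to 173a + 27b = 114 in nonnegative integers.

gcd(173, 27):
  173 = 6·27 + 11
  27 = 2·11 + 5
  11 = 2·5 + 1
  5 = 5·1
so gcd(173, 27) = 1.
Back-substitute for Bézout coefficients:
  1 = 11 - 2·5
  ... = 173·(5) + 27·(-32)
Scale by 114: one solution is (570, -3648). Reduce a mod 27: (3, -15).
General: a = 3 + 27t, b = -15 - 173t.
a ≥ 0 ⇒ t ≥ 0; b ≥ 0 ⇒ t ≤ -1. So t ∈ [0, -1]: 0 solutions.

0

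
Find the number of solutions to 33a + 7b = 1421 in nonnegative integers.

gcd(33, 7):
  33 = 4×7 + 5
  7 = 1×5 + 2
  5 = 2×2 + 1
  2 = 2×1
so gcd(33, 7) = 1.
Back-substitute for Bézout coefficients:
  1 = 5 - 2×2
  ... = 33×(3) + 7×(-14)
Scale by 1421: one solution is (4263, -19894). Reduce a mod 7: (0, 203).
General: a = 0 + 7t, b = 203 - 33t.
a ≥ 0 ⇒ t ≥ 0; b ≥ 0 ⇒ t ≤ 6. So t ∈ [0, 6]: 7 solutions.

7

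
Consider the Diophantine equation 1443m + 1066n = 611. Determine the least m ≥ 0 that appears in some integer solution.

gcd(1443, 1066):
  1443 = 1·1066 + 377
  1066 = 2·377 + 312
  377 = 1·312 + 65
  312 = 4·65 + 52
  65 = 1·52 + 13
  52 = 4·13
so gcd(1443, 1066) = 13.
13 divides 611, so solutions exist.
Back-substitute for Bézout coefficients:
  13 = 65 - 1·52
  ... = 1443·(17) + 1066·(-23)
Scale by 611/13 = 47: (m₀, n₀) = (799, -1081).
General solution: m = 799 + 82t, n = -1081 - 111t for integer t.
m ≥ 0: smallest is 799 mod 82 = 61 (at t = -9), with n = -82.

61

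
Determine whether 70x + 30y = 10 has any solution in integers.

yes

gcd(70, 30):
  70 = 2×30 + 10
  30 = 3×10
so gcd(70, 30) = 10.
10 divides 10, so integer solutions exist.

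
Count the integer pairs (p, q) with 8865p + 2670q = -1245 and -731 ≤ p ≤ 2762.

20

gcd(8865, 2670) = 15.
By Bézout, 8865·(25) + 2670·(-83) = 15.
Particular solution: (61, -203).
General solution: p = 61 + 178t, q = -203 - 591t for integer t.
-731 ≤ 61 + 178t ≤ 2762 gives t ∈ [-4, 15], which is 20 values.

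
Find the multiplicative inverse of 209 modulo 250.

189

gcd(250, 209):
  250 = 1×209 + 41
  209 = 5×41 + 4
  41 = 10×4 + 1
  4 = 4×1
so gcd(250, 209) = 1.
Back-substitute for Bézout coefficients:
  1 = 41 - 10×4
  ... = 209×(-61) + 250×(51)
So 209×-61 ≡ 1 (mod 250), and -61 mod 250 = 189.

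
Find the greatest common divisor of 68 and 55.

1

gcd(68, 55):
  68 = 1×55 + 13
  55 = 4×13 + 3
  13 = 4×3 + 1
  3 = 3×1
so gcd(68, 55) = 1.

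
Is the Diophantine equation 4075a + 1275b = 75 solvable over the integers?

gcd(4075, 1275) = 25  (4075 = 3×1275 + 250, 1275 = 5×250 + 25, 250 = 10×25).
25 divides 75, so integer solutions exist.

yes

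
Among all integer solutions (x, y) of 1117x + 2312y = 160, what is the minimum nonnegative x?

gcd(2312, 1117) = 1  (2312 = 2*1117 + 78, 1117 = 14*78 + 25, 78 = 3*25 + 3, 25 = 8*3 + 1, 3 = 3*1).
1 divides 160, so solutions exist.
Back-substituting, 1117*(741) + 2312*(-358) = 1.
Scale by 160/1 = 160: (x₀, y₀) = (118560, -57280).
General solution: x = 118560 + 2312t, y = -57280 - 1117t for integer t.
x ≥ 0: smallest is 118560 mod 2312 = 648 (at t = -51), with y = -313.

648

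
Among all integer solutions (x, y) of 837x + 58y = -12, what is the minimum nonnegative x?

32

gcd(837, 58):
  837 = 14×58 + 25
  58 = 2×25 + 8
  25 = 3×8 + 1
  8 = 8×1
so gcd(837, 58) = 1.
1 divides -12, so solutions exist.
Back-substitute for Bézout coefficients:
  1 = 25 - 3×8
  ... = 837×(7) + 58×(-101)
Scale by -12/1 = -12: (x₀, y₀) = (-84, 1212).
General solution: x = -84 + 58t, y = 1212 - 837t for integer t.
x ≥ 0: smallest is -84 mod 58 = 32 (at t = 2), with y = -462.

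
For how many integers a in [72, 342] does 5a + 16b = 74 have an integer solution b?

17

gcd(16, 5) = 1.
By Bézout, 5·(-3) + 16·(1) = 1.
Particular solution: (2, 4).
General solution: a = 2 + 16t, b = 4 - 5t for integer t.
72 ≤ 2 + 16t ≤ 342 gives t ∈ [5, 21], which is 17 values.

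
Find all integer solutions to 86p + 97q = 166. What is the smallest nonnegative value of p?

gcd(97, 86) = 1.
1 divides 166, so solutions exist.
By Bézout, 86×(44) + 97×(-39) = 1.
Scale by 166/1 = 166: (p₀, q₀) = (7304, -6474).
General solution: p = 7304 + 97t, q = -6474 - 86t for integer t.
p ≥ 0: smallest is 7304 mod 97 = 29 (at t = -75), with q = -24.

29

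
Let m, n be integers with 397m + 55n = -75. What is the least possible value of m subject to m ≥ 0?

35

gcd(397, 55) = 1.
1 divides -75, so solutions exist.
By Bézout, 397×(23) + 55×(-166) = 1.
Scale by -75/1 = -75: (m₀, n₀) = (-1725, 12450).
General solution: m = -1725 + 55t, n = 12450 - 397t for integer t.
m ≥ 0: smallest is -1725 mod 55 = 35 (at t = 32), with n = -254.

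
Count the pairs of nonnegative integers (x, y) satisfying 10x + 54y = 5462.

20

gcd(54, 10):
  54 = 5×10 + 4
  10 = 2×4 + 2
  4 = 2×2
so gcd(54, 10) = 2.
Back-substitute for Bézout coefficients:
  2 = 10 - 2×4
  ... = 10×(11) + 54×(-2)
Scale by 2731: one solution is (30041, -5462). Reduce x mod 27: (17, 98).
General: x = 17 + 27t, y = 98 - 5t.
x ≥ 0 ⇒ t ≥ 0; y ≥ 0 ⇒ t ≤ 19. So t ∈ [0, 19]: 20 solutions.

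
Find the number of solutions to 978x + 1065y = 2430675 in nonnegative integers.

gcd(1065, 978) = 3.
By Bézout, 978*(-49) + 1065*(45) = 3.
One solution: (45, 2241).
General: x = 45 + 355t, y = 2241 - 326t.
x ≥ 0 ⇒ t ≥ 0; y ≥ 0 ⇒ t ≤ 6. So t ∈ [0, 6]: 7 solutions.

7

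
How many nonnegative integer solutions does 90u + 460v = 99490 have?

gcd(460, 90) = 10.
By Bézout, 90*(-5) + 460*(1) = 10.
One solution: (27, 211).
General: u = 27 + 46t, v = 211 - 9t.
u ≥ 0 ⇒ t ≥ 0; v ≥ 0 ⇒ t ≤ 23. So t ∈ [0, 23]: 24 solutions.

24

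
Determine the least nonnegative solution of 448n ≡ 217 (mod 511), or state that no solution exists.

gcd(511, 448) = 7.
7 divides 217, so solutions exist.
By Bézout, 448×(8) + 511×(-7) = 7.
So 448×(8) ≡ 7 (mod 511); multiply by 31: n ≡ 248 (mod 73).
Smallest nonnegative: n = 248 mod 73 = 29.

29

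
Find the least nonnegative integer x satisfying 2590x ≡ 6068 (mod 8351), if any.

gcd(8351, 2590) = 7.
7 does not divide 6068, so the congruence has no solution.

no solution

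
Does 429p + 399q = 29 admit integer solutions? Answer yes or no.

gcd(429, 399) = 3.
3 does not divide 29 (remainder 2), so no integer solutions.

no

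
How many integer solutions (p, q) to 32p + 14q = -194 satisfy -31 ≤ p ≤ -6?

4

gcd(32, 14) = 2  (32 = 2·14 + 4, 14 = 3·4 + 2, 4 = 2·2).
Back-substituting, 32·(-3) + 14·(7) = 2.
Scale by -97: particular solution (291, -679); reduce p mod 7: (4, -23).
General solution: p = 4 + 7t, q = -23 - 16t for integer t.
-31 ≤ 4 + 7t ≤ -6 gives t ∈ [-5, -2], which is 4 values.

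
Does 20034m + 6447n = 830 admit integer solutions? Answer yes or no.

no

gcd(20034, 6447) = 21.
21 does not divide 830 (remainder 11), so no integer solutions.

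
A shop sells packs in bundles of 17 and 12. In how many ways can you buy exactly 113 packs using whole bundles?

Need nonnegative integers with 17j + 12k = 113.
gcd(17, 12) = 1, and 17·(5) + 12·(-7) = 1.
So (j₀, k₀) = (565, -791); general j = 565 + 12t, k = -791 - 17t.
j ≥ 0 ⇒ t ≥ -47; k ≥ 0 ⇒ t ≤ -47. That's 1 value of t.

1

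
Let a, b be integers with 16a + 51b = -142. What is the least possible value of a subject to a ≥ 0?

23

gcd(51, 16) = 1.
1 divides -142, so solutions exist.
By Bézout, 16·(16) + 51·(-5) = 1.
Scale by -142/1 = -142: (a₀, b₀) = (-2272, 710).
General solution: a = -2272 + 51t, b = 710 - 16t for integer t.
a ≥ 0: smallest is -2272 mod 51 = 23 (at t = 45), with b = -10.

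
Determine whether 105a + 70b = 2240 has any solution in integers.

gcd(105, 70):
  105 = 1·70 + 35
  70 = 2·35
so gcd(105, 70) = 35.
35 divides 2240, so integer solutions exist.

yes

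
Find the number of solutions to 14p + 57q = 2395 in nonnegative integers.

3

gcd(57, 14) = 1  (57 = 4×14 + 1, 14 = 14×1).
Back-substituting, 14×(-4) + 57×(1) = 1.
Scale by 2395: one solution is (-9580, 2395). Reduce p mod 57: (53, 29).
General: p = 53 + 57t, q = 29 - 14t.
p ≥ 0 ⇒ t ≥ 0; q ≥ 0 ⇒ t ≤ 2. So t ∈ [0, 2]: 3 solutions.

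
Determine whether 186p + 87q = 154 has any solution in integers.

gcd(186, 87):
  186 = 2×87 + 12
  87 = 7×12 + 3
  12 = 4×3
so gcd(186, 87) = 3.
3 does not divide 154 (remainder 1), so no integer solutions.

no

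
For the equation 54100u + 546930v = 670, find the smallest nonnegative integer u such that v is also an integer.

gcd(546930, 54100):
  546930 = 10*54100 + 5930
  54100 = 9*5930 + 730
  5930 = 8*730 + 90
  730 = 8*90 + 10
  90 = 9*10
so gcd(546930, 54100) = 10.
10 divides 670, so solutions exist.
Back-substitute for Bézout coefficients:
  10 = 730 - 8*90
  ... = 54100*(5995) + 546930*(-593)
Scale by 670/10 = 67: (u₀, v₀) = (401665, -39731).
General solution: u = 401665 + 54693t, v = -39731 - 5410t for integer t.
u ≥ 0: smallest is 401665 mod 54693 = 18814 (at t = -7), with v = -1861.

18814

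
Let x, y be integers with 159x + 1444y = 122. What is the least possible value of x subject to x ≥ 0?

gcd(1444, 159) = 1.
1 divides 122, so solutions exist.
By Bézout, 159·(-445) + 1444·(49) = 1.
Scale by 122/1 = 122: (x₀, y₀) = (-54290, 5978).
General solution: x = -54290 + 1444t, y = 5978 - 159t for integer t.
x ≥ 0: smallest is -54290 mod 1444 = 582 (at t = 38), with y = -64.

582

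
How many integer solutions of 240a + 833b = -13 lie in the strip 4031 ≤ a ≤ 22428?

gcd(833, 240) = 1  (833 = 3×240 + 113, 240 = 2×113 + 14, 113 = 8×14 + 1, 14 = 14×1).
Back-substituting, 240×(-59) + 833×(17) = 1.
Scale by -13: particular solution (767, -221); reduce a mod 833: (767, -221).
General solution: a = 767 + 833t, b = -221 - 240t for integer t.
4031 ≤ 767 + 833t ≤ 22428 gives t ∈ [4, 26], which is 23 values.

23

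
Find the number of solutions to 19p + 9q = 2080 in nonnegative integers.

13

gcd(19, 9):
  19 = 2×9 + 1
  9 = 9×1
so gcd(19, 9) = 1.
Back-substitute for Bézout coefficients:
  1 = 19 - 2×9
  ... = 19×(1) + 9×(-2)
Scale by 2080: one solution is (2080, -4160). Reduce p mod 9: (1, 229).
General: p = 1 + 9t, q = 229 - 19t.
p ≥ 0 ⇒ t ≥ 0; q ≥ 0 ⇒ t ≤ 12. So t ∈ [0, 12]: 13 solutions.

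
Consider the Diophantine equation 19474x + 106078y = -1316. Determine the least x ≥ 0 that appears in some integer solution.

gcd(106078, 19474) = 14  (106078 = 5·19474 + 8708, 19474 = 2·8708 + 2058, 8708 = 4·2058 + 476, 2058 = 4·476 + 154, 476 = 3·154 + 14, 154 = 11·14).
14 divides -1316, so solutions exist.
Back-substituting, 19474·(-670) + 106078·(123) = 14.
Scale by -1316/14 = -94: (x₀, y₀) = (62980, -11562).
General solution: x = 62980 + 7577t, y = -11562 - 1391t for integer t.
x ≥ 0: smallest is 62980 mod 7577 = 2364 (at t = -8), with y = -434.

2364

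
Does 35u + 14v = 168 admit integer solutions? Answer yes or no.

gcd(35, 14):
  35 = 2*14 + 7
  14 = 2*7
so gcd(35, 14) = 7.
7 divides 168, so integer solutions exist.

yes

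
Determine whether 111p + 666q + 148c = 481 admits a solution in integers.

yes

gcd(666, 111) = 111.
gcd(111, 148) = 37.
37 divides 481, so integer solutions exist.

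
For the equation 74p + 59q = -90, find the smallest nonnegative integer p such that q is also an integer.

gcd(74, 59):
  74 = 1*59 + 15
  59 = 3*15 + 14
  15 = 1*14 + 1
  14 = 14*1
so gcd(74, 59) = 1.
1 divides -90, so solutions exist.
Back-substitute for Bézout coefficients:
  1 = 15 - 1*14
  ... = 74*(4) + 59*(-5)
Scale by -90/1 = -90: (p₀, q₀) = (-360, 450).
General solution: p = -360 + 59t, q = 450 - 74t for integer t.
p ≥ 0: smallest is -360 mod 59 = 53 (at t = 7), with q = -68.

53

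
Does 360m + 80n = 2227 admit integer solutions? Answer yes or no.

no

gcd(360, 80) = 40  (360 = 4×80 + 40, 80 = 2×40).
40 does not divide 2227 (remainder 27), so no integer solutions.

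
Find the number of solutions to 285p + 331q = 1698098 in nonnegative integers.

18

gcd(331, 285) = 1  (331 = 1*285 + 46, 285 = 6*46 + 9, 46 = 5*9 + 1, 9 = 9*1).
Back-substituting, 285*(-36) + 331*(31) = 1.
Scale by 1698098: one solution is (-61131528, 52641038). Reduce p mod 331: (200, 4958).
General: p = 200 + 331t, q = 4958 - 285t.
p ≥ 0 ⇒ t ≥ 0; q ≥ 0 ⇒ t ≤ 17. So t ∈ [0, 17]: 18 solutions.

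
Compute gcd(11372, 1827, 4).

gcd(11372, 1827) = 1  (11372 = 6·1827 + 410, 1827 = 4·410 + 187, 410 = 2·187 + 36, 187 = 5·36 + 7, 36 = 5·7 + 1, 7 = 7·1).
gcd(1, 4) = 1.

1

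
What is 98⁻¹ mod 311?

73

gcd(311, 98) = 1  (311 = 3×98 + 17, 98 = 5×17 + 13, 17 = 1×13 + 4, 13 = 3×4 + 1, 4 = 4×1).
Back-substituting, 98×(73) + 311×(-23) = 1.
So 98×73 ≡ 1 (mod 311), and 73 mod 311 = 73.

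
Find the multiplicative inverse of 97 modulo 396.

gcd(396, 97):
  396 = 4*97 + 8
  97 = 12*8 + 1
  8 = 8*1
so gcd(396, 97) = 1.
Back-substitute for Bézout coefficients:
  1 = 97 - 12*8
  ... = 97*(49) + 396*(-12)
So 97*49 ≡ 1 (mod 396), and 49 mod 396 = 49.

49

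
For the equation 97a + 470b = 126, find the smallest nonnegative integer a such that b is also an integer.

gcd(470, 97) = 1  (470 = 4×97 + 82, 97 = 1×82 + 15, 82 = 5×15 + 7, 15 = 2×7 + 1, 7 = 7×1).
1 divides 126, so solutions exist.
Back-substituting, 97×(63) + 470×(-13) = 1.
Scale by 126/1 = 126: (a₀, b₀) = (7938, -1638).
General solution: a = 7938 + 470t, b = -1638 - 97t for integer t.
a ≥ 0: smallest is 7938 mod 470 = 418 (at t = -16), with b = -86.

418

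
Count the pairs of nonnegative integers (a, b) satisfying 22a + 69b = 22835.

15

gcd(69, 22) = 1  (69 = 3×22 + 3, 22 = 7×3 + 1, 3 = 3×1).
Back-substituting, 22×(22) + 69×(-7) = 1.
Scale by 22835: one solution is (502370, -159845). Reduce a mod 69: (50, 315).
General: a = 50 + 69t, b = 315 - 22t.
a ≥ 0 ⇒ t ≥ 0; b ≥ 0 ⇒ t ≤ 14. So t ∈ [0, 14]: 15 solutions.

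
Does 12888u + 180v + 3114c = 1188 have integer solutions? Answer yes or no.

yes

gcd(12888, 180) = 36  (12888 = 71·180 + 108, 180 = 1·108 + 72, 108 = 1·72 + 36, 72 = 2·36).
gcd(36, 3114) = 18.
18 divides 1188, so integer solutions exist.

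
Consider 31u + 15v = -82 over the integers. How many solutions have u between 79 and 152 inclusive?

5

gcd(31, 15):
  31 = 2*15 + 1
  15 = 15*1
so gcd(31, 15) = 1.
Back-substitute for Bézout coefficients:
  1 = 31 - 2*15
  ... = 31*(1) + 15*(-2)
Scale by -82: particular solution (-82, 164); reduce u mod 15: (8, -22).
General solution: u = 8 + 15t, v = -22 - 31t for integer t.
79 ≤ 8 + 15t ≤ 152 gives t ∈ [5, 9], which is 5 values.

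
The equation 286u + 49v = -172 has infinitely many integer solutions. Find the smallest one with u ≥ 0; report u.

46

gcd(286, 49) = 1.
1 divides -172, so solutions exist.
By Bézout, 286×(6) + 49×(-35) = 1.
Scale by -172/1 = -172: (u₀, v₀) = (-1032, 6020).
General solution: u = -1032 + 49t, v = 6020 - 286t for integer t.
u ≥ 0: smallest is -1032 mod 49 = 46 (at t = 22), with v = -272.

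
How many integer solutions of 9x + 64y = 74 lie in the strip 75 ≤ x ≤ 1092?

16

gcd(64, 9) = 1  (64 = 7*9 + 1, 9 = 9*1).
Back-substituting, 9*(-7) + 64*(1) = 1.
Scale by 74: particular solution (-518, 74); reduce x mod 64: (58, -7).
General solution: x = 58 + 64t, y = -7 - 9t for integer t.
75 ≤ 58 + 64t ≤ 1092 gives t ∈ [1, 16], which is 16 values.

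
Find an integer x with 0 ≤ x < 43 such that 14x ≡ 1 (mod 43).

40

gcd(43, 14) = 1.
By Bézout, 14×(-3) + 43×(1) = 1.
So 14×-3 ≡ 1 (mod 43), and -3 mod 43 = 40.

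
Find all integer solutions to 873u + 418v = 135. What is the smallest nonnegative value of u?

gcd(873, 418):
  873 = 2*418 + 37
  418 = 11*37 + 11
  37 = 3*11 + 4
  11 = 2*4 + 3
  4 = 1*3 + 1
  3 = 3*1
so gcd(873, 418) = 1.
1 divides 135, so solutions exist.
Back-substitute for Bézout coefficients:
  1 = 4 - 1*3
  ... = 873*(113) + 418*(-236)
Scale by 135/1 = 135: (u₀, v₀) = (15255, -31860).
General solution: u = 15255 + 418t, v = -31860 - 873t for integer t.
u ≥ 0: smallest is 15255 mod 418 = 207 (at t = -36), with v = -432.

207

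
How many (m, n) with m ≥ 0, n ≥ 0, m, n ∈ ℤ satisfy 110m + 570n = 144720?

gcd(570, 110) = 10  (570 = 5×110 + 20, 110 = 5×20 + 10, 20 = 2×10).
Back-substituting, 110×(26) + 570×(-5) = 10.
Scale by 14472: one solution is (376272, -72360). Reduce m mod 57: (15, 251).
General: m = 15 + 57t, n = 251 - 11t.
m ≥ 0 ⇒ t ≥ 0; n ≥ 0 ⇒ t ≤ 22. So t ∈ [0, 22]: 23 solutions.

23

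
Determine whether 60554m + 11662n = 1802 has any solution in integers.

yes

gcd(60554, 11662) = 34.
34 divides 1802, so integer solutions exist.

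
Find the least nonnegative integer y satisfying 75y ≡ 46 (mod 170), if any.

no solution

gcd(170, 75):
  170 = 2*75 + 20
  75 = 3*20 + 15
  20 = 1*15 + 5
  15 = 3*5
so gcd(170, 75) = 5.
5 does not divide 46, so the congruence has no solution.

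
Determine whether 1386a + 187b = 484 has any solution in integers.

gcd(1386, 187):
  1386 = 7×187 + 77
  187 = 2×77 + 33
  77 = 2×33 + 11
  33 = 3×11
so gcd(1386, 187) = 11.
11 divides 484, so integer solutions exist.

yes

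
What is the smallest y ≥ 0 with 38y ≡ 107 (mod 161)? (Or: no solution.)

gcd(161, 38) = 1  (161 = 4*38 + 9, 38 = 4*9 + 2, 9 = 4*2 + 1, 2 = 2*1).
1 divides 107, so solutions exist.
Back-substituting, 38*(-72) + 161*(17) = 1.
So 38*(-72) ≡ 1 (mod 161); multiply by 107: y ≡ -7704 (mod 161).
Smallest nonnegative: y = -7704 mod 161 = 24.

24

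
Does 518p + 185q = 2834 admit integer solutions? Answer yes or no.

gcd(518, 185) = 37.
37 does not divide 2834 (remainder 22), so no integer solutions.

no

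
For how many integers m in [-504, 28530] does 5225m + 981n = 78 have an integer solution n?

29

gcd(5225, 981) = 1.
By Bézout, 5225×(-187) + 981×(996) = 1.
Particular solution: (129, -687).
General solution: m = 129 + 981t, n = -687 - 5225t for integer t.
-504 ≤ 129 + 981t ≤ 28530 gives t ∈ [0, 28], which is 29 values.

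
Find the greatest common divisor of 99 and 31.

1

gcd(99, 31):
  99 = 3·31 + 6
  31 = 5·6 + 1
  6 = 6·1
so gcd(99, 31) = 1.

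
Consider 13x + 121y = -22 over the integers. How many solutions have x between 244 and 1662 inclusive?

11

gcd(121, 13):
  121 = 9×13 + 4
  13 = 3×4 + 1
  4 = 4×1
so gcd(121, 13) = 1.
Back-substitute for Bézout coefficients:
  1 = 13 - 3×4
  ... = 13×(28) + 121×(-3)
Scale by -22: particular solution (-616, 66); reduce x mod 121: (110, -12).
General solution: x = 110 + 121t, y = -12 - 13t for integer t.
244 ≤ 110 + 121t ≤ 1662 gives t ∈ [2, 12], which is 11 values.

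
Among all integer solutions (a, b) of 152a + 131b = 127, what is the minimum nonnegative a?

gcd(152, 131) = 1  (152 = 1×131 + 21, 131 = 6×21 + 5, 21 = 4×5 + 1, 5 = 5×1).
1 divides 127, so solutions exist.
Back-substituting, 152×(25) + 131×(-29) = 1.
Scale by 127/1 = 127: (a₀, b₀) = (3175, -3683).
General solution: a = 3175 + 131t, b = -3683 - 152t for integer t.
a ≥ 0: smallest is 3175 mod 131 = 31 (at t = -24), with b = -35.

31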